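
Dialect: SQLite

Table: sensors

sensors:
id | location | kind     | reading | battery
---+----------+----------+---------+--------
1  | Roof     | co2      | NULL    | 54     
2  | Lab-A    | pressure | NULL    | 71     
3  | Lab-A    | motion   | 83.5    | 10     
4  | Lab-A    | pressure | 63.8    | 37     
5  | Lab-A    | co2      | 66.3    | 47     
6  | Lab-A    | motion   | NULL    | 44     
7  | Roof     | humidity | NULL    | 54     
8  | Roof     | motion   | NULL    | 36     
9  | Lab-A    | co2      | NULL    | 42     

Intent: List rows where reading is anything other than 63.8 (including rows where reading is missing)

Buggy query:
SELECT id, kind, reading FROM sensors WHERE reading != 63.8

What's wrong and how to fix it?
Bug: 'reading != 63.8' is unknown when reading is NULL, so NULL rows are silently excluded

Fix: Handle NULL separately with IS NULL alongside the inequality

Corrected query:
SELECT id, kind, reading FROM sensors WHERE reading != 63.8 OR reading IS NULL

Result:
id | kind     | reading
---+----------+--------
1  | co2      | NULL   
2  | pressure | NULL   
3  | motion   | 83.5   
5  | co2      | 66.3   
6  | motion   | NULL   
7  | humidity | NULL   
8  | motion   | NULL   
9  | co2      | NULL   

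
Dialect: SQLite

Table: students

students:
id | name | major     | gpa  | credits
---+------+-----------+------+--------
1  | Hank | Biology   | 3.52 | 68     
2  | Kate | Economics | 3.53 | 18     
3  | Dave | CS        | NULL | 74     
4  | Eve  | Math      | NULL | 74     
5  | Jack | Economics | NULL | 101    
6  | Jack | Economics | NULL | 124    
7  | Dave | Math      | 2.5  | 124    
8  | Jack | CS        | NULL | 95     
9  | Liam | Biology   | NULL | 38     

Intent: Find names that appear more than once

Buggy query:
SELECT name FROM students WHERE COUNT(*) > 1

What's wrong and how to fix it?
Bug: WHERE can't reference COUNT(*); aggregates are computed after WHERE

Fix: GROUP BY name, then filter groups with HAVING COUNT(*) > 1

Corrected query:
SELECT name FROM students GROUP BY name HAVING COUNT(*) > 1

Result:
name
----
Dave
Jack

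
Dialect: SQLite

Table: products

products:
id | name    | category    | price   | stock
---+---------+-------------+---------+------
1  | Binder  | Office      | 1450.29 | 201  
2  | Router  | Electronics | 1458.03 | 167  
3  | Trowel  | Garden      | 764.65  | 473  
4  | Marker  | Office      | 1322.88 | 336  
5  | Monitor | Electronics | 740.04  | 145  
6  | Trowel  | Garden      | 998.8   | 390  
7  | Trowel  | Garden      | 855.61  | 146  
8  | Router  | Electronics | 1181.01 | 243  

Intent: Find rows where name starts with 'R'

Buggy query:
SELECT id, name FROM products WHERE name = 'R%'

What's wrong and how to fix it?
Bug: Wildcards only work with LIKE; '=' treats '%' as a literal character

Fix: Replace '=' with LIKE so 'R%' is treated as a pattern

Corrected query:
SELECT id, name FROM products WHERE name LIKE 'R%'

Result:
id | name  
---+-------
2  | Router
8  | Router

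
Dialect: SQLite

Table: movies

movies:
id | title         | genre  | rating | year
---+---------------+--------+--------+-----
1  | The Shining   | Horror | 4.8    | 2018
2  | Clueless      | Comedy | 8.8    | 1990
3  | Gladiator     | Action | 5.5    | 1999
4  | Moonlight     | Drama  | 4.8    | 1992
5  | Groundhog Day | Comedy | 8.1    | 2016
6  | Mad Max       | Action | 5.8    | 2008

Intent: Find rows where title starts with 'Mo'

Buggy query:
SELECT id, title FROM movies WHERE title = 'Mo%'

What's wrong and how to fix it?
Bug: Wildcards only work with LIKE; '=' treats '%' as a literal character

Fix: Use LIKE for wildcard pattern matching

Corrected query:
SELECT id, title FROM movies WHERE title LIKE 'Mo%'

Result:
id | title    
---+----------
4  | Moonlight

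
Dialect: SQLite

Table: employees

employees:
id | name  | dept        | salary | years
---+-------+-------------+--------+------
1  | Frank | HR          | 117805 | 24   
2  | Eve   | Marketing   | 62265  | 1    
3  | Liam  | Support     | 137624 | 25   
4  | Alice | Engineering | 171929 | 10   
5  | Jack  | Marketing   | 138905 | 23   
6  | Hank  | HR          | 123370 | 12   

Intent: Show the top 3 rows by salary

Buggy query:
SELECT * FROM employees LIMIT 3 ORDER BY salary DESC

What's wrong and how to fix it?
Bug: LIMIT must come after ORDER BY

Fix: Swap the clauses: ORDER BY first, then LIMIT

Corrected query:
SELECT * FROM employees ORDER BY salary DESC LIMIT 3

Result:
id | name  | dept        | salary | years
---+-------+-------------+--------+------
4  | Alice | Engineering | 171929 | 10   
5  | Jack  | Marketing   | 138905 | 23   
3  | Liam  | Support     | 137624 | 25   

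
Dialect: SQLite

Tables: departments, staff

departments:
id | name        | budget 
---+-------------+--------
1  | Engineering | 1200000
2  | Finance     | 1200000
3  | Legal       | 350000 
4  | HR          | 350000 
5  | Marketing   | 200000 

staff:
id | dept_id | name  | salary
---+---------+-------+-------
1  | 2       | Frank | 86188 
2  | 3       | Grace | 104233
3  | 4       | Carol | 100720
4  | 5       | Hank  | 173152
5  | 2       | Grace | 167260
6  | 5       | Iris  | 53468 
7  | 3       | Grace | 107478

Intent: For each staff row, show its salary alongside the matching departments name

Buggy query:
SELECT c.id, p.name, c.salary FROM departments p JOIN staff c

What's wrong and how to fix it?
Bug: Missing join condition: each staff row is matched to all departments rows instead of just its own

Fix: Add ON c.dept_id = p.id to the JOIN

Corrected query:
SELECT c.id, p.name, c.salary FROM departments p JOIN staff c ON c.dept_id = p.id

Result:
id | name      | salary
---+-----------+-------
1  | Finance   | 86188 
2  | Legal     | 104233
3  | HR        | 100720
4  | Marketing | 173152
5  | Finance   | 167260
6  | Marketing | 53468 
7  | Legal     | 107478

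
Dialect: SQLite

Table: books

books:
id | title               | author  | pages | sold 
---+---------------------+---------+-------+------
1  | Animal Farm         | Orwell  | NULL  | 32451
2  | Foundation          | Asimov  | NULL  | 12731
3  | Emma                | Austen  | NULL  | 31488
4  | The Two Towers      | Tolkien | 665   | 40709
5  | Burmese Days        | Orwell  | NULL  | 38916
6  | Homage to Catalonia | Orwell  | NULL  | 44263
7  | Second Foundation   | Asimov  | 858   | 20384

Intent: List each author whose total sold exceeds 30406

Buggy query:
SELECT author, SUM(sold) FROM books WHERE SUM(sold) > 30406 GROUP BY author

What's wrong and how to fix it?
Bug: SUM(sold) is an aggregate, but WHERE filters rows before aggregation

Fix: Use HAVING (which filters groups after aggregation) instead of WHERE

Corrected query:
SELECT author, SUM(sold) FROM books GROUP BY author HAVING SUM(sold) > 30406

Result:
author  | SUM(sold)
--------+----------
Asimov  | 33115    
Austen  | 31488    
Orwell  | 115630   
Tolkien | 40709    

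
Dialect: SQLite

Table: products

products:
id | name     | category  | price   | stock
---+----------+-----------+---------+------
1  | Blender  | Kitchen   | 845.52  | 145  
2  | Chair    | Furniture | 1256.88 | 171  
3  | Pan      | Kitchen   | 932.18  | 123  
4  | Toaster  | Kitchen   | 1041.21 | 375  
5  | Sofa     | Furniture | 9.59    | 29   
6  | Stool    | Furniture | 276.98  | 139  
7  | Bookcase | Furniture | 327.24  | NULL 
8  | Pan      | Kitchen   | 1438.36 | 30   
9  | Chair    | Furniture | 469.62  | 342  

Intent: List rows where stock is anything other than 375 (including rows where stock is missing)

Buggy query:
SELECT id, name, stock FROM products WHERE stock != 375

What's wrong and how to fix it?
Bug: 'stock != 375' is unknown when stock is NULL, so NULL rows are silently excluded

Fix: Handle NULL separately with IS NULL alongside the inequality

Corrected query:
SELECT id, name, stock FROM products WHERE stock != 375 OR stock IS NULL

Result:
id | name     | stock
---+----------+------
1  | Blender  | 145  
2  | Chair    | 171  
3  | Pan      | 123  
5  | Sofa     | 29   
6  | Stool    | 139  
7  | Bookcase | NULL 
8  | Pan      | 30   
9  | Chair    | 342  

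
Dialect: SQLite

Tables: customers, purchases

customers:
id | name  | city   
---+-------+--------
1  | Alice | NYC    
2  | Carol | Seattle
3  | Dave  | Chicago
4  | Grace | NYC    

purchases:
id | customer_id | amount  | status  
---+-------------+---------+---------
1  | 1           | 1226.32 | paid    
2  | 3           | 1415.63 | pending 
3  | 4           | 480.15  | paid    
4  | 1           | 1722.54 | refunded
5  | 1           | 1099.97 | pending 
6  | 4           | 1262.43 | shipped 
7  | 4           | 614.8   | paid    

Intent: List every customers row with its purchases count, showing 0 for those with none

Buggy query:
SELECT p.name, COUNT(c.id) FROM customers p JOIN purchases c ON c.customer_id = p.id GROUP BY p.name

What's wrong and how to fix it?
Bug: An inner join excludes parents with zero children

Fix: Use LEFT JOIN so parents without children still appear (COUNT(c.id) gives 0)

Corrected query:
SELECT p.name, COUNT(c.id) FROM customers p LEFT JOIN purchases c ON c.customer_id = p.id GROUP BY p.name

Result:
name  | COUNT(c.id)
------+------------
Alice | 3          
Carol | 0          
Dave  | 1          
Grace | 3          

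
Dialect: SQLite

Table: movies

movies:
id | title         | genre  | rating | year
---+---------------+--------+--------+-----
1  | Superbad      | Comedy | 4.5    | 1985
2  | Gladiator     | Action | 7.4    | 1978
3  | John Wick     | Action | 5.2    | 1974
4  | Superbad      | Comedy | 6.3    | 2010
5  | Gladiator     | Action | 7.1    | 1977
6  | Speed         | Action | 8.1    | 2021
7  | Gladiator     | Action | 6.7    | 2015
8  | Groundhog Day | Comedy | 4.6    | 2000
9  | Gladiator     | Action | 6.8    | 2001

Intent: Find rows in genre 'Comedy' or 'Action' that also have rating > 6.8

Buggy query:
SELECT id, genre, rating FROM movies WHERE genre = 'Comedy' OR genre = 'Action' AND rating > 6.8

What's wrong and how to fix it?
Bug: Without parentheses, AND is evaluated before OR, so the rating filter only applies to the 'Action' branch

Fix: Group the OR with parentheses (or use IN), then AND the threshold

Corrected query:
SELECT id, genre, rating FROM movies WHERE (genre = 'Comedy' OR genre = 'Action') AND rating > 6.8

Result:
id | genre  | rating
---+--------+-------
2  | Action | 7.4   
5  | Action | 7.1   
6  | Action | 8.1   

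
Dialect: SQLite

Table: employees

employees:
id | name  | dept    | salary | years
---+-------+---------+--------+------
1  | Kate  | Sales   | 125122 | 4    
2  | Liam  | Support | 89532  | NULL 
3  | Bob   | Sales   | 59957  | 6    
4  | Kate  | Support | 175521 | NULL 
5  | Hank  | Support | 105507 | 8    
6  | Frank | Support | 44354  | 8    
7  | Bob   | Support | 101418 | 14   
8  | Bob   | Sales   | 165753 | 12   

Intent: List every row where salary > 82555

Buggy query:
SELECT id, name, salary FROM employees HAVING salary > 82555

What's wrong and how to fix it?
Bug: HAVING filters the output of aggregation, but this query has no GROUP BY and no aggregate functions, so SQLite rejects it (HAVING clause on a non-aggregate query); the condition here is per row

Fix: Replace HAVING with WHERE since the condition applies to individual rows

Corrected query:
SELECT id, name, salary FROM employees WHERE salary > 82555

Result:
id | name | salary
---+------+-------
1  | Kate | 125122
2  | Liam | 89532 
4  | Kate | 175521
5  | Hank | 105507
7  | Bob  | 101418
8  | Bob  | 165753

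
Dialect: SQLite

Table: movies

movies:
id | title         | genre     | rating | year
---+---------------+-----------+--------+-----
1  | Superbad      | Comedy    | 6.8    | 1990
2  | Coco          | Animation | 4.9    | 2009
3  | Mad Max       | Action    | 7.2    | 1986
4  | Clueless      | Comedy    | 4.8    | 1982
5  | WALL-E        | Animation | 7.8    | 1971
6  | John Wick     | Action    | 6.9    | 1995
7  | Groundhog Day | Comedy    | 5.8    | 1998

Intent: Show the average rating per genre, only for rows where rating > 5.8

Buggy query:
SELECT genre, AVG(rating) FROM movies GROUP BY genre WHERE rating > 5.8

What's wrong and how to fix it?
Bug: Row-level WHERE must come before GROUP BY in the clause order

Fix: Place WHERE between FROM and GROUP BY

Corrected query:
SELECT genre, AVG(rating) FROM movies WHERE rating > 5.8 GROUP BY genre

Result:
genre     | AVG(rating)
----------+------------
Action    | 7.05       
Animation | 7.8        
Comedy    | 6.8        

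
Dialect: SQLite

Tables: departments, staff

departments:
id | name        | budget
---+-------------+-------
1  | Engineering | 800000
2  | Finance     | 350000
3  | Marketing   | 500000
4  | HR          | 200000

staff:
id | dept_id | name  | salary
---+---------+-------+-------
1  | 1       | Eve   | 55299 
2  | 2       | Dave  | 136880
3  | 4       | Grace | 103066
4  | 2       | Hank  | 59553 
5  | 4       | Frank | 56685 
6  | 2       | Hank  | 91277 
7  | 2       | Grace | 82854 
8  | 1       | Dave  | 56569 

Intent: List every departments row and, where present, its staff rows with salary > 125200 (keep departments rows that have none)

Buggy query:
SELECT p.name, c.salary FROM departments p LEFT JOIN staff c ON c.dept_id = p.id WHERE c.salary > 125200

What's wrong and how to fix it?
Bug: Filtering c.salary in WHERE discards the NULL rows produced by LEFT JOIN, turning it into an inner join

Fix: Move the right-table condition into the ON clause so unmatched parents are kept

Corrected query:
SELECT p.name, c.salary FROM departments p LEFT JOIN staff c ON c.dept_id = p.id AND c.salary > 125200

Result:
name        | salary
------------+-------
Engineering | NULL  
Finance     | 136880
Marketing   | NULL  
HR          | NULL  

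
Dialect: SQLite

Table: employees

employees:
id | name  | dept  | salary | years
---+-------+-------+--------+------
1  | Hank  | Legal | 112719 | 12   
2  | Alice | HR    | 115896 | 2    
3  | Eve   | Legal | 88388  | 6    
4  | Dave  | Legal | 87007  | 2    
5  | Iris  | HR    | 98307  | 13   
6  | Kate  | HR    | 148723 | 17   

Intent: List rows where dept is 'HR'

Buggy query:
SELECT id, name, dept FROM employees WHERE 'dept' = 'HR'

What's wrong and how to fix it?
Bug: Single quotes denote string literals in SQL; the column name is being compared as a constant string

Fix: Remove the quotes around the column name (or use double quotes for an identifier)

Corrected query:
SELECT id, name, dept FROM employees WHERE dept = 'HR'

Result:
id | name  | dept
---+-------+-----
2  | Alice | HR  
5  | Iris  | HR  
6  | Kate  | HR  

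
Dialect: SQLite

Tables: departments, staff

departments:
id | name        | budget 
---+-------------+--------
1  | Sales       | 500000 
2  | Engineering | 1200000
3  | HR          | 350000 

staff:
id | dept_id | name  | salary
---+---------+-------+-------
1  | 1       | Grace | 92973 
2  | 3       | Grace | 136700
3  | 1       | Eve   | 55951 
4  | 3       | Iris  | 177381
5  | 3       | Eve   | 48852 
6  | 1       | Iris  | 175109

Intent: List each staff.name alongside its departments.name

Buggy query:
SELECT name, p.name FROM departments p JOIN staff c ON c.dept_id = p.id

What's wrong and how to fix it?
Bug: 'name' exists in both joined tables, so the database can't tell which one is meant

Fix: Prefix ambiguous columns with the table alias

Corrected query:
SELECT c.name, p.name FROM departments p JOIN staff c ON c.dept_id = p.id

Result:
name  | name 
------+------
Grace | Sales
Grace | HR   
Eve   | Sales
Iris  | HR   
Eve   | HR   
Iris  | Sales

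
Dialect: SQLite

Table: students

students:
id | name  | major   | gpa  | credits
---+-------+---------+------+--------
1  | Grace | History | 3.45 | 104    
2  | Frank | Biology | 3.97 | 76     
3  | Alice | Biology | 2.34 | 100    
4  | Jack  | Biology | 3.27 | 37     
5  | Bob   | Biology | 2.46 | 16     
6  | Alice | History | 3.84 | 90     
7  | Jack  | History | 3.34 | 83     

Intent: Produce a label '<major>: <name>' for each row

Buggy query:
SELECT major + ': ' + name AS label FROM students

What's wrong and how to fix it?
Bug: SQLite uses || for string concatenation; + coerces text to numbers (yielding 0)

Fix: Replace + with || to concatenate text

Corrected query:
SELECT major || ': ' || name AS label FROM students

Result:
label         
--------------
History: Grace
Biology: Frank
Biology: Alice
Biology: Jack 
Biology: Bob  
History: Alice
History: Jack 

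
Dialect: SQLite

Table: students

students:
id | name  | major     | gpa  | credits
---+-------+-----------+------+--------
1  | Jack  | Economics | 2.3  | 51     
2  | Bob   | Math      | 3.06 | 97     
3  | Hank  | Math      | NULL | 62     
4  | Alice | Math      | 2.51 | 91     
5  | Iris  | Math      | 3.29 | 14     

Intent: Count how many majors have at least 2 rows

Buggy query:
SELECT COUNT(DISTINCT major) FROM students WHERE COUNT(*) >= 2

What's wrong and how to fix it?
Bug: WHERE filters individual rows, not groups, so a group-level COUNT is invalid there

Fix: Use a subquery that GROUPs and filters with HAVING, then count its rows

Corrected query:
SELECT COUNT(*) FROM (SELECT major FROM students GROUP BY major HAVING COUNT(*) >= 2)

Result:
COUNT(*)
--------
1       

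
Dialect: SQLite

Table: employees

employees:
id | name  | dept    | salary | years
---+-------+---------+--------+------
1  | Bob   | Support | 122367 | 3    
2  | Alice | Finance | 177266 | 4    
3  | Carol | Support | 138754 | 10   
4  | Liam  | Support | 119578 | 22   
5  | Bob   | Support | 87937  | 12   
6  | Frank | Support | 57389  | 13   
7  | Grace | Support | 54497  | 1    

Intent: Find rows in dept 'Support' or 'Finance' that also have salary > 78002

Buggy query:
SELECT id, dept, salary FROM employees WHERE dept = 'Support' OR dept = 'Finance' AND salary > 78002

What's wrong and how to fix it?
Bug: Without parentheses, AND is evaluated before OR, so the salary filter only applies to the 'Finance' branch

Fix: Group the OR with parentheses (or use IN), then AND the threshold

Corrected query:
SELECT id, dept, salary FROM employees WHERE (dept = 'Support' OR dept = 'Finance') AND salary > 78002

Result:
id | dept    | salary
---+---------+-------
1  | Support | 122367
2  | Finance | 177266
3  | Support | 138754
4  | Support | 119578
5  | Support | 87937 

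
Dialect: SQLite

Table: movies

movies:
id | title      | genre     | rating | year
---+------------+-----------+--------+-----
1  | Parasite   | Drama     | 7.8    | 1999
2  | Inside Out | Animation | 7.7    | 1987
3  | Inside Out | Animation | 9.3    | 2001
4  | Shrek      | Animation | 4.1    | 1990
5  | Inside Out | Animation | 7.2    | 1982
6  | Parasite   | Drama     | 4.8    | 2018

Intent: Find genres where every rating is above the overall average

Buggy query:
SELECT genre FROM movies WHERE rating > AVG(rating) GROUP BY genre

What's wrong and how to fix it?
Bug: AVG() is an aggregate; it can't sit directly in WHERE

Fix: Compute the overall average in a scalar subquery and compare each group's MIN against it in HAVING

Corrected query:
SELECT genre FROM movies GROUP BY genre HAVING MIN(rating) > (SELECT AVG(rating) FROM movies)

Result:
(no rows)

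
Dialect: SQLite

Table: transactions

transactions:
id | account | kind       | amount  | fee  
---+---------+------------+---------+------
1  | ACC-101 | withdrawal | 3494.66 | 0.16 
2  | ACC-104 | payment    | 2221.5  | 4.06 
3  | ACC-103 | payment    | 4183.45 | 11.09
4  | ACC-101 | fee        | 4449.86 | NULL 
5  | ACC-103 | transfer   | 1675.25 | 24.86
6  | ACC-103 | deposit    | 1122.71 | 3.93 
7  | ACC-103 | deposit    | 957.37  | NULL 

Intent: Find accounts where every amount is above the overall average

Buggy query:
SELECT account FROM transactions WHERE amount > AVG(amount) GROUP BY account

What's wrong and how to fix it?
Bug: AVG() is an aggregate; it can't sit directly in WHERE

Fix: Compute the overall average in a scalar subquery and compare each group's MIN against it in HAVING

Corrected query:
SELECT account FROM transactions GROUP BY account HAVING MIN(amount) > (SELECT AVG(amount) FROM transactions)

Result:
account
-------
ACC-101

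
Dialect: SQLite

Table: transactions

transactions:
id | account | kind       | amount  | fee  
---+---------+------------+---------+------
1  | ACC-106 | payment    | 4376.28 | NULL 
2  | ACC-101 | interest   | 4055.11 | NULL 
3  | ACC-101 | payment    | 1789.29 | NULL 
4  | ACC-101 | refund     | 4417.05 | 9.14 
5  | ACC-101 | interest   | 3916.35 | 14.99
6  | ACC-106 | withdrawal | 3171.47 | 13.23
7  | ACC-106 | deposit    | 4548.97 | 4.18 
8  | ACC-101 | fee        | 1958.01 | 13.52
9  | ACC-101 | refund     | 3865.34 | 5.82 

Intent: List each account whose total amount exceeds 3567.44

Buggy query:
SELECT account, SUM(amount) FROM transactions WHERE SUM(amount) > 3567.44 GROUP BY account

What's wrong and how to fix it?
Bug: SUM(amount) is an aggregate, but WHERE filters rows before aggregation

Fix: Move the aggregate condition to a HAVING clause

Corrected query:
SELECT account, SUM(amount) FROM transactions GROUP BY account HAVING SUM(amount) > 3567.44

Result:
account | SUM(amount)
--------+------------
ACC-101 | 20001.15   
ACC-106 | 12096.72   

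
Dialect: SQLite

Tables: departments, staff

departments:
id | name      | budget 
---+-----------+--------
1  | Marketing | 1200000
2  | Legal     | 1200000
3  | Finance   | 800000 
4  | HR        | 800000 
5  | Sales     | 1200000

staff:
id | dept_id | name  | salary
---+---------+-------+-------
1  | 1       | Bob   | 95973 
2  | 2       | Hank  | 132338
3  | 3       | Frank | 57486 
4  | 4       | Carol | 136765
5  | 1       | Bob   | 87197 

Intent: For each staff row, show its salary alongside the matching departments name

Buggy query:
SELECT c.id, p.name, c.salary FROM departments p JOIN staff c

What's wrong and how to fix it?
Bug: JOIN with no ON clause produces a cartesian product; every staff row pairs with every departments row

Fix: Add ON c.dept_id = p.id to the JOIN

Corrected query:
SELECT c.id, p.name, c.salary FROM departments p JOIN staff c ON c.dept_id = p.id

Result:
id | name      | salary
---+-----------+-------
1  | Marketing | 95973 
2  | Legal     | 132338
3  | Finance   | 57486 
4  | HR        | 136765
5  | Marketing | 87197 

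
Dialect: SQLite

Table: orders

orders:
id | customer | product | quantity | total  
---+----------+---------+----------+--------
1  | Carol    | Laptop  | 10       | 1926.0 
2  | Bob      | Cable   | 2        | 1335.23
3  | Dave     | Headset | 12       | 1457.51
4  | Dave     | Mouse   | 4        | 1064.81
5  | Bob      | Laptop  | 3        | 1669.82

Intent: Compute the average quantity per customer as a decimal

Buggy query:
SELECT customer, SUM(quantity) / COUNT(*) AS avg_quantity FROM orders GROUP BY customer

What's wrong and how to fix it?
Bug: Both operands are integers, so '/' performs integer division and truncates

Fix: Multiply by 1.0 (or CAST to REAL) to force floating-point division

Corrected query:
SELECT customer, SUM(quantity) * 1.0 / COUNT(*) AS avg_quantity FROM orders GROUP BY customer

Result:
customer | avg_quantity
---------+-------------
Bob      | 2.5         
Carol    | 10          
Dave     | 8           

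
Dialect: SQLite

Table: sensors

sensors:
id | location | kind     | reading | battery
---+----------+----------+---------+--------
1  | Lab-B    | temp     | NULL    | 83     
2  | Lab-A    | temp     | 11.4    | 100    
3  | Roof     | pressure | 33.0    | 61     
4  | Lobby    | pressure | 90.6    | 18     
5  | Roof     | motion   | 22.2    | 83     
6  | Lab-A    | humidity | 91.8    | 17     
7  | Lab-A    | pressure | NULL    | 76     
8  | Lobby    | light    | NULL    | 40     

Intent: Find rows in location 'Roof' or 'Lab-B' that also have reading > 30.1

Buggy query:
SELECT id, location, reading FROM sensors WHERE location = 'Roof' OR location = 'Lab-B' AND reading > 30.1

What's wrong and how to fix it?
Bug: Without parentheses, AND is evaluated before OR, so the reading filter only applies to the 'Lab-B' branch

Fix: Add parentheses around the OR so the AND applies to both alternatives

Corrected query:
SELECT id, location, reading FROM sensors WHERE (location = 'Roof' OR location = 'Lab-B') AND reading > 30.1

Result:
id | location | reading
---+----------+--------
3  | Roof     | 33     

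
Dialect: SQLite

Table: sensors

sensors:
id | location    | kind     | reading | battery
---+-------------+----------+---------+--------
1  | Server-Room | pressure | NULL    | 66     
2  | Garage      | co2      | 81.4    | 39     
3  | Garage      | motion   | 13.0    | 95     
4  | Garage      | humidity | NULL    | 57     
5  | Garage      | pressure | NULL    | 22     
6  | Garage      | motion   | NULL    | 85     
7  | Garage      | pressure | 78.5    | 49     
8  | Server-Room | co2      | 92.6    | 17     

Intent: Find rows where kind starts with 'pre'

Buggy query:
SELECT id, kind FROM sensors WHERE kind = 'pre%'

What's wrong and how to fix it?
Bug: '=' compares the literal string including the % character; pattern matching needs LIKE

Fix: Use LIKE for wildcard pattern matching

Corrected query:
SELECT id, kind FROM sensors WHERE kind LIKE 'pre%'

Result:
id | kind    
---+---------
1  | pressure
5  | pressure
7  | pressure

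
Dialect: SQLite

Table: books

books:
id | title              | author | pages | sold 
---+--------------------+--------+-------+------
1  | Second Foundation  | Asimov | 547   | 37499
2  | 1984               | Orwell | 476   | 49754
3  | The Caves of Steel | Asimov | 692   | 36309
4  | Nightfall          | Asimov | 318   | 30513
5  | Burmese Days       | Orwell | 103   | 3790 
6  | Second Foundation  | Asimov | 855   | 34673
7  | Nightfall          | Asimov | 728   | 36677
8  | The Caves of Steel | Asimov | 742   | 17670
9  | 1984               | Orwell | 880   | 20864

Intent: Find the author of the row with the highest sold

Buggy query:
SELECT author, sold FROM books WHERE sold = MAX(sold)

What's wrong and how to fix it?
Bug: MAX(sold) is an aggregate and cannot be used directly in WHERE

Fix: Wrap MAX in a scalar subquery so WHERE compares against a single value

Corrected query:
SELECT author, sold FROM books WHERE sold = (SELECT MAX(sold) FROM books)

Result:
author | sold 
-------+------
Orwell | 49754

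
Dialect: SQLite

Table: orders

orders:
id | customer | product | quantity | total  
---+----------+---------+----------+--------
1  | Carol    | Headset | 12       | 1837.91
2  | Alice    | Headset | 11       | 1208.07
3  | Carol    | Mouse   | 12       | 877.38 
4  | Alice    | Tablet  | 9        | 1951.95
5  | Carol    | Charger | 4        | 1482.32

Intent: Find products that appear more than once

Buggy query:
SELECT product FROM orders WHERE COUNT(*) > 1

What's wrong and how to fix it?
Bug: WHERE can't reference COUNT(*); aggregates are computed after WHERE

Fix: GROUP BY product, then filter groups with HAVING COUNT(*) > 1

Corrected query:
SELECT product FROM orders GROUP BY product HAVING COUNT(*) > 1

Result:
product
-------
Headset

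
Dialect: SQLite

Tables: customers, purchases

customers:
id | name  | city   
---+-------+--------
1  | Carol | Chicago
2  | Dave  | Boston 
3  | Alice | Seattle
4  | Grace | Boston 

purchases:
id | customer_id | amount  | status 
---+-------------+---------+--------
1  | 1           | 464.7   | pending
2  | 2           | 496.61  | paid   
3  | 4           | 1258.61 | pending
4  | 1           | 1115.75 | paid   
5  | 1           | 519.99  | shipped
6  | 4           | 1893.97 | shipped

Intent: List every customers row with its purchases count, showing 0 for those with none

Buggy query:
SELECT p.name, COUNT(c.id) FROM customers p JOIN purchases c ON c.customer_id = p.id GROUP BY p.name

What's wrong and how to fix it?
Bug: INNER JOIN drops customers rows that have no matching purchases rows

Fix: Use LEFT JOIN so parents without children still appear (COUNT(c.id) gives 0)

Corrected query:
SELECT p.name, COUNT(c.id) FROM customers p LEFT JOIN purchases c ON c.customer_id = p.id GROUP BY p.name

Result:
name  | COUNT(c.id)
------+------------
Alice | 0          
Carol | 3          
Dave  | 1          
Grace | 2          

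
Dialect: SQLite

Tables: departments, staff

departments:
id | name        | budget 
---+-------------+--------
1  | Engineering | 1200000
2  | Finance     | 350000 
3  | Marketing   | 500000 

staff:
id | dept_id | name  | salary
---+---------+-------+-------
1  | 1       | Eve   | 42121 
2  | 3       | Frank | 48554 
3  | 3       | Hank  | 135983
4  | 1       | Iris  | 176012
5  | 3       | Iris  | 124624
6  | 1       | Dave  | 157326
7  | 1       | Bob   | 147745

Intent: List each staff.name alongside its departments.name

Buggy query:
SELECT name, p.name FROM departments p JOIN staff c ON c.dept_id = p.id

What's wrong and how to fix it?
Bug: Both tables have a 'name' column; the unqualified reference is ambiguous

Fix: Prefix ambiguous columns with the table alias

Corrected query:
SELECT c.name, p.name FROM departments p JOIN staff c ON c.dept_id = p.id

Result:
name  | name       
------+------------
Eve   | Engineering
Frank | Marketing  
Hank  | Marketing  
Iris  | Engineering
Iris  | Marketing  
Dave  | Engineering
Bob   | Engineering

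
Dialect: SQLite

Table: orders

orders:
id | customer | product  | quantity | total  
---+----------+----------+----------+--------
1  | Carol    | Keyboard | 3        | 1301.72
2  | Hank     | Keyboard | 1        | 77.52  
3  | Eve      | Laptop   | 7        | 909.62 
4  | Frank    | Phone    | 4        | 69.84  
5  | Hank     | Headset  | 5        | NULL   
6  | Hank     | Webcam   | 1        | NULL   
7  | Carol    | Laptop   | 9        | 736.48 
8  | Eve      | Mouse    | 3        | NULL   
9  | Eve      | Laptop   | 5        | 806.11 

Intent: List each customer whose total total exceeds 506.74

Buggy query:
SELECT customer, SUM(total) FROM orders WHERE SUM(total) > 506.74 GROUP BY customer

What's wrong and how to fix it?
Bug: SUM(total) is an aggregate, but WHERE filters rows before aggregation

Fix: Use HAVING (which filters groups after aggregation) instead of WHERE

Corrected query:
SELECT customer, SUM(total) FROM orders GROUP BY customer HAVING SUM(total) > 506.74

Result:
customer | SUM(total)
---------+-----------
Carol    | 2038.2    
Eve      | 1715.73   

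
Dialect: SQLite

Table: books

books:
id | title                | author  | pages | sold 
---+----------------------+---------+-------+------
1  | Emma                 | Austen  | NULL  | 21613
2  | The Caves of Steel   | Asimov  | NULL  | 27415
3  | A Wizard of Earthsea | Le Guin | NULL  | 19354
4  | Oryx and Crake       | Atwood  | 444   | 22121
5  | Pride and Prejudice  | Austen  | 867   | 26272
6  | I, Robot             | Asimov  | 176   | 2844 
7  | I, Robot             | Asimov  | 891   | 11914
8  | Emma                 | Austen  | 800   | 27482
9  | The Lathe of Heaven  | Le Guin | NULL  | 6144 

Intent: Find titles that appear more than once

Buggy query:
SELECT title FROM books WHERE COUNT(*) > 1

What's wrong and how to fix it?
Bug: COUNT(*) is an aggregate and cannot be used in WHERE

Fix: Group first, then use HAVING for the count condition

Corrected query:
SELECT title FROM books GROUP BY title HAVING COUNT(*) > 1

Result:
title   
--------
Emma    
I, Robot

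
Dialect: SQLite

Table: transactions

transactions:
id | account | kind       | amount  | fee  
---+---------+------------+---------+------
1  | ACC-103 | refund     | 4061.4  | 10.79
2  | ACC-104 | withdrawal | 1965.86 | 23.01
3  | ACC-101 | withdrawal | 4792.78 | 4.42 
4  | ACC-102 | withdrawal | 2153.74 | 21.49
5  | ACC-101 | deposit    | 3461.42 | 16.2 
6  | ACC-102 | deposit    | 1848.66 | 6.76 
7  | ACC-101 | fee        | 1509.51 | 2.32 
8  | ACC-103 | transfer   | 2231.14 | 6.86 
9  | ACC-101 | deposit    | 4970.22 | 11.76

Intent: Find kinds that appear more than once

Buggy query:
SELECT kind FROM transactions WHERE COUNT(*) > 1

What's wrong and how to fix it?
Bug: WHERE can't reference COUNT(*); aggregates are computed after WHERE

Fix: GROUP BY kind, then filter groups with HAVING COUNT(*) > 1

Corrected query:
SELECT kind FROM transactions GROUP BY kind HAVING COUNT(*) > 1

Result:
kind      
----------
deposit   
withdrawal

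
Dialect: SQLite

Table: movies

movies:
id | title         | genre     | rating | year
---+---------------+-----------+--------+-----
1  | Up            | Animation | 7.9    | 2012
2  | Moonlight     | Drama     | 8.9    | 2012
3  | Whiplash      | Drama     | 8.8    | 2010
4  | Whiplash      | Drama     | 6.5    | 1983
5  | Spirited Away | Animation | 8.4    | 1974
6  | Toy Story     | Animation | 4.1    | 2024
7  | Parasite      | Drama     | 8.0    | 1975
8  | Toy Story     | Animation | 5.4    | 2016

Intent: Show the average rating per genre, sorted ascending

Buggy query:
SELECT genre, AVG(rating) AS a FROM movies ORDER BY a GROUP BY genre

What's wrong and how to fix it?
Bug: ORDER BY appears before GROUP BY; SQL clause order requires GROUP BY first

Fix: Move ORDER BY to the end, after GROUP BY

Corrected query:
SELECT genre, AVG(rating) AS a FROM movies GROUP BY genre ORDER BY a

Result:
genre     | a   
----------+-----
Animation | 6.45
Drama     | 8.05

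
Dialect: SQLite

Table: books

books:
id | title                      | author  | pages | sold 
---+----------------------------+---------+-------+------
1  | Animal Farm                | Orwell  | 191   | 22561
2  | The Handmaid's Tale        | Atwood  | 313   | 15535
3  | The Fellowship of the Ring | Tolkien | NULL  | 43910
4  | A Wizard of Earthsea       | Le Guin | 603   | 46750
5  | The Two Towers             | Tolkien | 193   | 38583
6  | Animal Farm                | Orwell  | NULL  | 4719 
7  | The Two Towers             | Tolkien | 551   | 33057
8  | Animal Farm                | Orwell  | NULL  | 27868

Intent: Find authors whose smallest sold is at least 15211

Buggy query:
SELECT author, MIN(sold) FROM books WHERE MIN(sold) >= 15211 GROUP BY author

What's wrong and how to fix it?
Bug: MIN() in WHERE is a misuse of aggregate

Fix: Use HAVING for the per-group MIN condition

Corrected query:
SELECT author, MIN(sold) FROM books GROUP BY author HAVING MIN(sold) >= 15211

Result:
author  | MIN(sold)
--------+----------
Atwood  | 15535    
Le Guin | 46750    
Tolkien | 33057    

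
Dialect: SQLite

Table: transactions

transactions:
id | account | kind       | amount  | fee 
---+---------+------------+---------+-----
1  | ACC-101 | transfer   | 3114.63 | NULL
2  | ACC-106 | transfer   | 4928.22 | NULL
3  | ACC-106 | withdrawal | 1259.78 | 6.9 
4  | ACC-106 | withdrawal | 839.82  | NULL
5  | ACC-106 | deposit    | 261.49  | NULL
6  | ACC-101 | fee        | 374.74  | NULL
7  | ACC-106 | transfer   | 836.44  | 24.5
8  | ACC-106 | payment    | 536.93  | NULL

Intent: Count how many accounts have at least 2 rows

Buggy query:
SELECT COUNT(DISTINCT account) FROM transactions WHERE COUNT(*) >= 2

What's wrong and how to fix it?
Bug: COUNT(*) cannot appear in WHERE; the per-group count doesn't exist yet

Fix: Group first with HAVING COUNT(*) >= 2, then COUNT the resulting groups

Corrected query:
SELECT COUNT(*) FROM (SELECT account FROM transactions GROUP BY account HAVING COUNT(*) >= 2)

Result:
COUNT(*)
--------
2       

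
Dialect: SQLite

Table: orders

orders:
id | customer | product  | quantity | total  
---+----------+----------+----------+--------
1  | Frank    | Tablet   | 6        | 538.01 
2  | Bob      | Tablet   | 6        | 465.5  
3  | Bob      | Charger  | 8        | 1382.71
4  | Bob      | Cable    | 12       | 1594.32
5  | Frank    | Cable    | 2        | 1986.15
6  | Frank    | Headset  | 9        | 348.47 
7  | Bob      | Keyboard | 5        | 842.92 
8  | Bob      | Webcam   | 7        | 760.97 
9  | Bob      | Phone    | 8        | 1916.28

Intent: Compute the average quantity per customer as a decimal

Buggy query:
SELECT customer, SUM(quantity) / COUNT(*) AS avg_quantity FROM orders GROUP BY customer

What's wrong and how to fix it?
Bug: SUM(quantity) and COUNT(*) are both integers; the division truncates the fractional part

Fix: Multiply by 1.0 (or CAST to REAL) to force floating-point division

Corrected query:
SELECT customer, SUM(quantity) * 1.0 / COUNT(*) AS avg_quantity FROM orders GROUP BY customer

Result:
customer | avg_quantity
---------+-------------
Bob      | 7.666667    
Frank    | 5.666667    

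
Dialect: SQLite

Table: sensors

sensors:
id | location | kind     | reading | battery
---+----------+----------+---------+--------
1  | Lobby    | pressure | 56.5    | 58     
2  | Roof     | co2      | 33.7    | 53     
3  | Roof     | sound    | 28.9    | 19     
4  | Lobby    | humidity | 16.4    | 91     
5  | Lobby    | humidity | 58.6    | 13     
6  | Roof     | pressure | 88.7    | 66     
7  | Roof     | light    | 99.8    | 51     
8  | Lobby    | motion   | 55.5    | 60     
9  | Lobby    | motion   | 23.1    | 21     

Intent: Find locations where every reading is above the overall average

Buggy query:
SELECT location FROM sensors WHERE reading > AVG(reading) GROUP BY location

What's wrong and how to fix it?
Bug: WHERE evaluates per row before aggregation, so AVG() is unavailable

Fix: Use a subquery for AVG and a HAVING MIN(...) filter so the condition holds for every row in the group

Corrected query:
SELECT location FROM sensors GROUP BY location HAVING MIN(reading) > (SELECT AVG(reading) FROM sensors)

Result:
(no rows)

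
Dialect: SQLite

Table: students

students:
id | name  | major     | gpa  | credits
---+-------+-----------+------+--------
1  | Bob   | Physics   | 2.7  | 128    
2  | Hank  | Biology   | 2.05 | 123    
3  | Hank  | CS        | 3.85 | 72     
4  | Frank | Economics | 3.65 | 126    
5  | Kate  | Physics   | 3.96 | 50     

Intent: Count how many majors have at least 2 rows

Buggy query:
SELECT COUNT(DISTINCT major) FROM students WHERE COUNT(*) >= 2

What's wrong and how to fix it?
Bug: WHERE filters individual rows, not groups, so a group-level COUNT is invalid there

Fix: Group first with HAVING COUNT(*) >= 2, then COUNT the resulting groups

Corrected query:
SELECT COUNT(*) FROM (SELECT major FROM students GROUP BY major HAVING COUNT(*) >= 2)

Result:
COUNT(*)
--------
1       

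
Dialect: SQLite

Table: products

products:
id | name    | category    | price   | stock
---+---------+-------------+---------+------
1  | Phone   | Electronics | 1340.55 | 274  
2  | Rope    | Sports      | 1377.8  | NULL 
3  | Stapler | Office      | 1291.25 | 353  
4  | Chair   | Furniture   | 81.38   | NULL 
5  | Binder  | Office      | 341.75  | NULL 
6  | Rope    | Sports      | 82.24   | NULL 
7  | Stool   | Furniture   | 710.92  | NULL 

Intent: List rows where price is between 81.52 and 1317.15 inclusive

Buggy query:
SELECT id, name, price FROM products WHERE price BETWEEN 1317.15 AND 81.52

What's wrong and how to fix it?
Bug: BETWEEN expects the lower bound first; with 1317.15 AND 81.52 the range is empty

Fix: Swap the bounds so the smaller value comes first

Corrected query:
SELECT id, name, price FROM products WHERE price BETWEEN 81.52 AND 1317.15

Result:
id | name    | price  
---+---------+--------
3  | Stapler | 1291.25
5  | Binder  | 341.75 
6  | Rope    | 82.24  
7  | Stool   | 710.92 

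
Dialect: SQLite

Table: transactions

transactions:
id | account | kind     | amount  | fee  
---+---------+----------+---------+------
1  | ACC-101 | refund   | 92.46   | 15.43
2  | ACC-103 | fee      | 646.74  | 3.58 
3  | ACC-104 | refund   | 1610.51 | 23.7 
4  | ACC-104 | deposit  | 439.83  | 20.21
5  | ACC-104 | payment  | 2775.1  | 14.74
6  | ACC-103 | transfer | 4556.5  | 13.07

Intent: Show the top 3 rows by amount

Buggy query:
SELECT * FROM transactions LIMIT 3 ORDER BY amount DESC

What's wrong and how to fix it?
Bug: LIMIT must come after ORDER BY

Fix: Sort with ORDER BY, then apply LIMIT

Corrected query:
SELECT * FROM transactions ORDER BY amount DESC LIMIT 3

Result:
id | account | kind     | amount  | fee  
---+---------+----------+---------+------
6  | ACC-103 | transfer | 4556.5  | 13.07
5  | ACC-104 | payment  | 2775.1  | 14.74
3  | ACC-104 | refund   | 1610.51 | 23.7 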